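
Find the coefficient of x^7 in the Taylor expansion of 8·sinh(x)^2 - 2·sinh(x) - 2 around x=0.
Expand to order 7: 8·sinh(x)^2 - 2·sinh(x) - 2 = -x^7/2520 + 16·x^6/45 - x^5/60 + 8·x^4/3 - x^3/3 + 8·x^2 - 2·x - 2 + O(x^8).
The coefficient of x^7 is -1/2520.

Final answer: -1/2520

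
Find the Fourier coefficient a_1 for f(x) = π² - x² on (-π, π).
a_1 = (1/π) ∫_{-π}^{π} f(x)·cos(1x) dx.
Evaluate the integral (use parity and integration by parts as needed): a_1 = 4.

Final answer: 4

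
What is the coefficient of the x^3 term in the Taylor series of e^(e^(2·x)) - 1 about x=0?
Expand to order 3: e^(e^(2·x)) - 1 = 20·e·x^3/3 + 4·e·x^2 + 2·e·x - 1 + e + O(x^4).
The coefficient of x^3 is 20·e/3.

Final answer: 20·e/3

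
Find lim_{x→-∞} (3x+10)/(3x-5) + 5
Evaluate the dominant behaviour as x → -∞; each term tends to a finite value or vanishes.
Limit = 6.

Final answer: 6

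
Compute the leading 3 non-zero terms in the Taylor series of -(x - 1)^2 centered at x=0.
-x^2 + 2·x - 1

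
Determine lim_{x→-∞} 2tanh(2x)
Evaluate the dominant behaviour as x → -∞; each term tends to a finite value or vanishes.
Limit = -2.

Final answer: -2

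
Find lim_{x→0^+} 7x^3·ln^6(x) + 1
The product is a 0·∞ indeterminate form at x → 0⁺.
Rewrite the product as 7·ln^6(x) / x^(-3) and apply L'Hôpital, or use the standard hierarchy x^(-3) ≫ |ln x|^6 as x → 0⁺.
The indeterminate product → 0, so the limit = 1.

Final answer: 1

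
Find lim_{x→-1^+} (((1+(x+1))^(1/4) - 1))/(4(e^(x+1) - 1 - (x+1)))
Both numerator and denominator → 0 as x → -1^+; this is a 0/0 indeterminate form.
Expand each to leading order near x = -1: numerator ~ (x + 1)/4, denominator ~ 2·(x + 1)^2.
The limit of the ratio is ∞.

Final answer: ∞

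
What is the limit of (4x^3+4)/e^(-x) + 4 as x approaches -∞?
The quotient is an ∞/∞ indeterminate form as x → -∞.
Compare growth rates of the dominant terms (exponentials ≫ polynomials ≫ logarithms), or apply L'Hôpital's rule; the quotient → 0.
Adding the constant: 0 + 4 = 4. Limit = 4.

Final answer: 4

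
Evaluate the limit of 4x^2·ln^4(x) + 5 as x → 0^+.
The product is a 0·∞ indeterminate form at x → 0⁺.
Rewrite the product as 4·ln^4(x) / x^(-2) and apply L'Hôpital, or use the standard hierarchy x^(-2) ≫ |ln x|^4 as x → 0⁺.
The indeterminate product → 0, so the limit = 5.

Final answer: 5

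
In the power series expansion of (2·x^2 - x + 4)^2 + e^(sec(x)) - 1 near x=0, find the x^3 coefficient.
Expand to order 3: (2·x^2 - x + 4)^2 + e^(sec(x)) - 1 = -4·x^3 + x^2·(e/2 + 17) - 8·x + e + 15 + O(x^4).
The coefficient of x^3 is -4.

Final answer: -4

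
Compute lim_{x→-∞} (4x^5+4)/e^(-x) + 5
The quotient is an ∞/∞ indeterminate form as x → -∞.
Compare growth rates of the dominant terms (exponentials ≫ polynomials ≫ logarithms), or apply L'Hôpital's rule; the quotient → 0.
Adding the constant: 0 + 5 = 5. Limit = 5.

Final answer: 5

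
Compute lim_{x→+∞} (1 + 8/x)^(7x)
As x → +∞: write (1 + 8/x)^(7x) = ((1 + 8/x)^x)^7 → (e^8)^7 = e^56.
Limit = e^(56).

Final answer: e^(56)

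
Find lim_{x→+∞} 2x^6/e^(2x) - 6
The quotient is an ∞/∞ indeterminate form as x → +∞.
The exponential denominator e^(2x) dominates the polynomial numerator (e^x ≫ x^6 as x → ∞), so the quotient → 0.
Adding the constant: 0 - 6 = -6. Limit = -6.

Final answer: -6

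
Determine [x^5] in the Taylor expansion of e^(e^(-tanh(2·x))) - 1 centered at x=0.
Expand to order 5: e^(e^(-tanh(2·x))) - 1 = 128·e·x^5/15 - 2·e·x^4/3 - 4·e·x^3 + 4·e·x^2 - 2·e·x - 1 + e + O(x^6).
The coefficient of x^5 is 128·e/15.

Final answer: 128·e/15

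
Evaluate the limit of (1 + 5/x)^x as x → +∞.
As x → +∞: this is the defining limit (1 + 5/x)^x → e^5.
Limit = e^(5).

Final answer: e^(5)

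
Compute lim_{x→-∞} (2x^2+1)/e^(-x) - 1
The quotient is an ∞/∞ indeterminate form as x → -∞.
Compare growth rates of the dominant terms (exponentials ≫ polynomials ≫ logarithms), or apply L'Hôpital's rule; the quotient → 0.
Adding the constant: 0 - 1 = -1. Limit = -1.

Final answer: -1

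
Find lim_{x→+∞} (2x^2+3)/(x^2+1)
This is an ∞/∞ indeterminate form as x → +∞.
Divide numerator and denominator by x^2 and let the lower-order terms vanish; the leading terms give 2/1 = 2.
Limit = 2.

Final answer: 2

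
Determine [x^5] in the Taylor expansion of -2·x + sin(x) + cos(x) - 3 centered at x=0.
Expand to order 5: -2·x + sin(x) + cos(x) - 3 = x^5/120 + x^4/24 - x^3/6 - x^2/2 - x - 2 + O(x^6).
The coefficient of x^5 is 1/120.

Final answer: 1/120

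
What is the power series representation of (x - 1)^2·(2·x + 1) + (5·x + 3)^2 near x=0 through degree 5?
2·x^3 + 22·x^2 + 30·x + 10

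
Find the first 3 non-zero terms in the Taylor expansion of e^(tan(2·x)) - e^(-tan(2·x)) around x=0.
296·x^5/15 + 8·x^3 + 4·x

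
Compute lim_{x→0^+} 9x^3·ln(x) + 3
The product is a 0·∞ indeterminate form at x → 0⁺.
Rewrite the product as 9·ln(x) / x^(-3) and apply L'Hôpital, or use the standard hierarchy x^(-3) ≫ |ln x| as x → 0⁺.
The indeterminate product → 0, so the limit = 3.

Final answer: 3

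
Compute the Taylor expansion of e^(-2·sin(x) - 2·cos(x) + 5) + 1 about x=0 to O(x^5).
29·x^4·e^(3)/12 - 3·x^3·e^(3) + 3·x^2·e^(3) - 2·x·e^(3) + 1 + e^(3)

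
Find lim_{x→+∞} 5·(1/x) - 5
Evaluate the dominant behaviour as x → +∞; each term tends to a finite value or vanishes.
Limit = -5.

Final answer: -5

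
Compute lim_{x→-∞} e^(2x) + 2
Evaluate the dominant behaviour as x → -∞; each term tends to a finite value or vanishes.
Limit = 2.

Final answer: 2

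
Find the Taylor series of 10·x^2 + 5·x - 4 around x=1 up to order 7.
11 + 25·(x - 1) + 10·(x - 1)^2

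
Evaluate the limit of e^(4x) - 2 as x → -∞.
Evaluate the dominant behaviour as x → -∞; each term tends to a finite value or vanishes.
Limit = -2.

Final answer: -2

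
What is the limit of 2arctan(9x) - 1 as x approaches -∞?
Evaluate the dominant behaviour as x → -∞; each term tends to a finite value or vanishes.
Limit = -π - 1.

Final answer: -π - 1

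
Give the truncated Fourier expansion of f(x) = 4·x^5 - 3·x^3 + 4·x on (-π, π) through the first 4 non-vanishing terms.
(-166·π^2 + 8·π^4 + 1004)·sin(x) + (-4·π^4 - 77/2 + 23·π^2)·sin(2·x) + (-214·π^2/27 + 644/81 + 8·π^4/3)·sin(3·x) + (-2·π^4 - 7/2 + 4·π^2)·sin(4·x)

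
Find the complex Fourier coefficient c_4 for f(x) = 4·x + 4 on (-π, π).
Compute the real Fourier coefficients first: a_4 = 0, b_4 = -2.
Then c_4 = (a_4 − i·b_4)/2 = i.

Final answer: i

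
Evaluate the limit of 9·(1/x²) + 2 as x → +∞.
Evaluate the dominant behaviour as x → +∞; each term tends to a finite value or vanishes.
Limit = 2.

Final answer: 2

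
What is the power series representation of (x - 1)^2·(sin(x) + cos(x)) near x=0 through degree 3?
11·x^3/6 - 3·x^2/2 - x + 1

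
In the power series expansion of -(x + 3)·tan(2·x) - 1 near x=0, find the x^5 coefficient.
Expand to order 5: -(x + 3)·tan(2·x) - 1 = -64·x^5/5 - 8·x^4/3 - 8·x^3 - 2·x^2 - 6·x - 1 + O(x^6).
The coefficient of x^5 is -64/5.

Final answer: -64/5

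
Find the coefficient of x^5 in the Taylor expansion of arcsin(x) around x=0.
Expand to order 5: arcsin(x) = 3·x^5/40 + x^3/6 + x + O(x^6).
The coefficient of x^5 is 3/40.

Final answer: 3/40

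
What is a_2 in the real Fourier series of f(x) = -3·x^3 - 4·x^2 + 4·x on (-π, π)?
a_2 = (1/π) ∫_{-π}^{π} f(x)·cos(2x) dx.
Evaluate the integral (use parity and integration by parts as needed): a_2 = -4.

Final answer: -4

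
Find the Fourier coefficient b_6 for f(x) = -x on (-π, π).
b_6 = (1/π) ∫_{-π}^{π} f(x)·sin(6x) dx.
Evaluate the integral (use parity and integration by parts as needed): b_6 = 1/3.

Final answer: 1/3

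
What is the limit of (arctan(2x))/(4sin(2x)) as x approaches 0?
Both numerator and denominator → 0 as x → 0; this is a 0/0 indeterminate form.
Expand each to leading order near x = 0: numerator ~ 2·x, denominator ~ 8·x.
The limit of the ratio is 1/4.

Final answer: 1/4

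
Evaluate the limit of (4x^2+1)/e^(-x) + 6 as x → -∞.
The quotient is an ∞/∞ indeterminate form as x → -∞.
Compare growth rates of the dominant terms (exponentials ≫ polynomials ≫ logarithms), or apply L'Hôpital's rule; the quotient → 0.
Adding the constant: 0 + 6 = 6. Limit = 6.

Final answer: 6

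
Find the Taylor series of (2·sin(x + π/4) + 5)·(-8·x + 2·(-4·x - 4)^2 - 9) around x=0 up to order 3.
√(2)·x^3/6 + x^2·(153·√(2)/2 + 160) + x·(79·√(2) + 280) + 23·√(2) + 115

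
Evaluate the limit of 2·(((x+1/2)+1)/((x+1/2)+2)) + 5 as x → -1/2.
Direct substitution at x = -1/2 gives 6.

Final answer: 6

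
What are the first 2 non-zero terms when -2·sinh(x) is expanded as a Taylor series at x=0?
-x^3/3 - 2·x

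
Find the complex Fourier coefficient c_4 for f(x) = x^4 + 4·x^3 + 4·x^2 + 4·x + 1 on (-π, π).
Compute the real Fourier coefficients first: a_4 = 13/16 + π^2/2, b_4 = -2·π^2 - 5/4.
Then c_4 = (a_4 − i·b_4)/2 = 13/32 + π^2/4 + 5·i/8 + i·π^2.

Final answer: 13/32 + π^2/4 + 5·i/8 + i·π^2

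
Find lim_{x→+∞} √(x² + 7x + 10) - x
This is an ∞ − ∞ indeterminate form.
Multiply and divide by the conjugate √(x²+7x + 10) + x; the x² terms cancel, leaving (7x + 10)/(√(x²+7x + 10)+x) → 7/2.
Limit = 7/2.

Final answer: 7/2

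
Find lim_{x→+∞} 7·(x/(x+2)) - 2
Evaluate the dominant behaviour as x → +∞; each term tends to a finite value or vanishes.
Limit = 5.

Final answer: 5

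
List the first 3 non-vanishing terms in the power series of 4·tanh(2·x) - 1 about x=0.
-32·x^3/3 + 8·x - 1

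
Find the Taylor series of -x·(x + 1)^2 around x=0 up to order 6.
-x^3 - 2·x^2 - x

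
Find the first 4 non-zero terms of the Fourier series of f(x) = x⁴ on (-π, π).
(48 - 8·π^2)·cos(x) + (-3 + 2·π^2)·cos(2·x) + (16/27 - 8·π^2/9)·cos(3·x) + π^4/5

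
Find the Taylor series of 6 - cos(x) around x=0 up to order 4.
-x^4/24 + x^2/2 + 5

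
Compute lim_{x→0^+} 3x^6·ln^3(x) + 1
The product is a 0·∞ indeterminate form at x → 0⁺.
Rewrite the product as 3·ln^3(x) / x^(-6) and apply L'Hôpital, or use the standard hierarchy x^(-6) ≫ |ln x|^3 as x → 0⁺.
The indeterminate product → 0, so the limit = 1.

Final answer: 1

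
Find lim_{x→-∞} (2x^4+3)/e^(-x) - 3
The quotient is an ∞/∞ indeterminate form as x → -∞.
Compare growth rates of the dominant terms (exponentials ≫ polynomials ≫ logarithms), or apply L'Hôpital's rule; the quotient → 0.
Adding the constant: 0 - 3 = -3. Limit = -3.

Final answer: -3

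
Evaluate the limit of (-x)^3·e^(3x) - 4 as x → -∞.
The product is a 0·∞ indeterminate form at x → -∞.
Rewrite the product as (-x)^3 / e^(-3x) (an ∞/∞ form) and apply L'Hôpital, or use the standard hierarchy e^(3|x|) ≫ |(-x)^3| as x → -∞.
The indeterminate product → 0, so the limit = -4.

Final answer: -4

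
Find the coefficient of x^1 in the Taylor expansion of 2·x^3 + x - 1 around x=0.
Expand to order 1: 2·x^3 + x - 1 = x - 1 + O(x^2).
The coefficient of x^1 is 1.

Final answer: 1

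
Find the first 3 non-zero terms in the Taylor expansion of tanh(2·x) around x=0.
64·x^5/15 - 8·x^3/3 + 2·x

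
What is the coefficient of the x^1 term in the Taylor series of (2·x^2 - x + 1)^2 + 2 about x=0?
Expand to order 1: (2·x^2 - x + 1)^2 + 2 = 3 - 2·x + O(x^2).
The coefficient of x^1 is -2.

Final answer: -2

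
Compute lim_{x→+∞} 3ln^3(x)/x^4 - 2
The quotient is an ∞/∞ indeterminate form as x → +∞.
The polynomial denominator x^4 dominates the logarithmic numerator (any positive power of x ≫ ln^3(x) as x → ∞), so the quotient → 0.
Adding the constant: 0 - 2 = -2. Limit = -2.

Final answer: -2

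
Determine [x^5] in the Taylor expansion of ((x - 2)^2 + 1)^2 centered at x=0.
Expand to order 5: ((x - 2)^2 + 1)^2 = x^4 - 8·x^3 + 26·x^2 - 40·x + 25 + O(x^6).
The coefficient of x^5 is 0.

Final answer: 0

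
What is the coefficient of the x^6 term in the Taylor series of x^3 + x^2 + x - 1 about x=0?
Expand to order 6: x^3 + x^2 + x - 1 = x^3 + x^2 + x - 1 + O(x^7).
The coefficient of x^6 is 0.

Final answer: 0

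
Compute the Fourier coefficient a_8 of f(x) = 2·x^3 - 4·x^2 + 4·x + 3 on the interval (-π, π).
a_8 = (1/π) ∫_{-π}^{π} f(x)·cos(8x) dx.
Evaluate the integral (use parity and integration by parts as needed): a_8 = -1/4.

Final answer: -1/4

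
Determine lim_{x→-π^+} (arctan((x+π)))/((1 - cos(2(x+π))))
Both numerator and denominator → 0 as x → -π^+; this is a 0/0 indeterminate form.
Expand each to leading order near x = -π: numerator ~ (x + π), denominator ~ 2·(x + π)^2.
The limit of the ratio is ∞.

Final answer: ∞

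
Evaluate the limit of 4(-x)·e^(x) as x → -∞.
This is a 0·∞ indeterminate form at x → -∞.
Rewrite the product as 4(-x) / e^(-x) (an ∞/∞ form) and apply L'Hôpital, or use the standard hierarchy e^(|x|) ≫ |(-x)| as x → -∞.
The indeterminate product → 0, so the limit = 0.

Final answer: 0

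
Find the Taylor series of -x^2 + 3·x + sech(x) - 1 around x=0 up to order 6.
-61·x^6/720 + 5·x^4/24 - 3·x^2/2 + 3·x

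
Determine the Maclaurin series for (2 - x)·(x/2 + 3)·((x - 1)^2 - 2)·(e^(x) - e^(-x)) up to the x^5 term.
12·x^5/5 - 16·x^4/3 + 19·x^3 - 20·x^2 - 12·x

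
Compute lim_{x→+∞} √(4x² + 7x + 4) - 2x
As x → +∞: multiply by the conjugate to get (7x+4)/(√(4x²+7x+4)+2x); the denominator ~ 4x, so the limit is 7/4.
Limit = 7/4.

Final answer: 7/4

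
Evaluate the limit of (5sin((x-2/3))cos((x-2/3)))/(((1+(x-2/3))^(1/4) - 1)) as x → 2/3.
Both numerator and denominator → 0 as x → 2/3; this is a 0/0 indeterminate form.
Expand each to leading order near x = 2/3: numerator ~ 5·(x - 2/3), denominator ~ (x - 2/3)/4.
The limit of the ratio is 20.

Final answer: 20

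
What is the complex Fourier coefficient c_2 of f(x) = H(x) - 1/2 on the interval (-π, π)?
Compute the real Fourier coefficients first: a_2 = 0, b_2 = 0.
Then c_2 = (a_2 − i·b_2)/2 = 0.

Final answer: 0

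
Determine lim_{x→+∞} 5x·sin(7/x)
As x → +∞: let u = 7/x → 0⁺; then 5·x·sin(7/x) = 5·7·sin(u)/u → 5·7·1 = 35.
Limit = 35.

Final answer: 35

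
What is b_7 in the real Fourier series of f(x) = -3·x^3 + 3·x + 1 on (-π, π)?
b_7 = (1/π) ∫_{-π}^{π} f(x)·sin(7x) dx.
Evaluate the integral (use parity and integration by parts as needed): b_7 = 330/343 - 6·π^2/7.

Final answer: 330/343 - 6·π^2/7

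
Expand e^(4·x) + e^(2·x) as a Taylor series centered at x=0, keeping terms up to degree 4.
34·x^4/3 + 12·x^3 + 10·x^2 + 6·x + 2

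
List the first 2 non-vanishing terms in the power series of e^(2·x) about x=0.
2·x + 1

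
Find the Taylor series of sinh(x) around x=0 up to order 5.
x^5/120 + x^3/6 + x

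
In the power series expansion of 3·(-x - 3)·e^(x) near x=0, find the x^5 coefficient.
Expand to order 5: 3·(-x - 3)·e^(x) = -x^5/5 - 7·x^4/8 - 3·x^3 - 15·x^2/2 - 12·x - 9 + O(x^6).
The coefficient of x^5 is -1/5.

Final answer: -1/5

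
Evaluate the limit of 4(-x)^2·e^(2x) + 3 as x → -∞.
The product is a 0·∞ indeterminate form at x → -∞.
Rewrite the product as 4(-x)^2 / e^(-2x) (an ∞/∞ form) and apply L'Hôpital, or use the standard hierarchy e^(2|x|) ≫ |(-x)^2| as x → -∞.
The indeterminate product → 0, so the limit = 3.

Final answer: 3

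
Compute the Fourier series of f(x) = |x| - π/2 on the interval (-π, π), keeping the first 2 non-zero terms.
-4·cos(x)/π - 4·cos(3·x)/(9·π)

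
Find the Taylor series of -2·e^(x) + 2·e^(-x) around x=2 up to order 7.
(2 - 2·e^(4))·e^(-2) + (-2·e^(4) - 2)·e^(-2)·(x - 2) + (1 - e^(4))·e^(-2)·(x - 2)^2 + (-e^(4) - 1)·e^(-2)·(x - 2)^3/3 + (1 - e^(4))·e^(-2)·(x - 2)^4/12 + (-e^(4) - 1)·e^(-2)·(x - 2)^5/60 + (1 - e^(4))·e^(-2)·(x - 2)^6/360 + (-e^(4) - 1)·e^(-2)·(x - 2)^7/2520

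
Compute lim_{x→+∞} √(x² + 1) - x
This is an ∞ − ∞ indeterminate form.
Multiply and divide by the conjugate √(x²+1) + x; the x² terms cancel, leaving 1/(√(x²+1)+x) → 0.
Limit = 0.

Final answer: 0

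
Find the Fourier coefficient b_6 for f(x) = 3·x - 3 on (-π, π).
b_6 = (1/π) ∫_{-π}^{π} f(x)·sin(6x) dx.
Evaluate the integral (use parity and integration by parts as needed): b_6 = -1.

Final answer: -1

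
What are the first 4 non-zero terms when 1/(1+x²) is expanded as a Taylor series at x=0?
-x^6 + x^4 - x^2 + 1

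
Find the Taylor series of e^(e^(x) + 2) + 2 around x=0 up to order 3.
5·x^3·e^(3)/6 + x^2·e^(3) + x·e^(3) + 2 + e^(3)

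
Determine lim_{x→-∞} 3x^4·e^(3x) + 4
The product is a 0·∞ indeterminate form at x → -∞.
Rewrite the product as 3x^4 / e^(-3x) (an ∞/∞ form) and apply L'Hôpital, or use the standard hierarchy e^(3|x|) ≫ |x^4| as x → -∞.
The indeterminate product → 0, so the limit = 4.

Final answer: 4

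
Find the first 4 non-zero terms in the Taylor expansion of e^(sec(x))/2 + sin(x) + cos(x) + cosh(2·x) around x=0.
-x^3/6 + x^2·(e/4 + 3/2) + x + e/2 + 2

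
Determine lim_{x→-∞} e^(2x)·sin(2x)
Evaluate the dominant behaviour as x → -∞; each term tends to a finite value or vanishes.
Limit = 0.

Final answer: 0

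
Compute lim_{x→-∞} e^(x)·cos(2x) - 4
Evaluate the dominant behaviour as x → -∞; each term tends to a finite value or vanishes.
Limit = -4.

Final answer: -4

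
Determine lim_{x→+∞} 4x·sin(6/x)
As x → +∞: let u = 6/x → 0⁺; then 4·x·sin(6/x) = 4·6·sin(u)/u → 4·6·1 = 24.
Limit = 24.

Final answer: 24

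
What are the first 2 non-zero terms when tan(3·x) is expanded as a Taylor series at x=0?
9·x^3 + 3·x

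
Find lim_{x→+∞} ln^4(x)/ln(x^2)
This is an ∞/∞ indeterminate form as x → +∞.
Write ln(x^2) = 2·ln(x), reducing the quotient to ln^3(x)/2 → ∞.
Limit = ∞.

Final answer: ∞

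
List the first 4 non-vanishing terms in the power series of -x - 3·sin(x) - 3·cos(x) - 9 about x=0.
x^3/2 + 3·x^2/2 - 4·x - 12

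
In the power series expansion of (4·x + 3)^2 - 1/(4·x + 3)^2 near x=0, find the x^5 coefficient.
Expand to order 5: (4·x + 3)^2 - 1/(4·x + 3)^2 = 2048·x^5/729 - 1280·x^4/729 + 256·x^3/243 + 416·x^2/27 + 656·x/27 + 80/9 + O(x^6).
The coefficient of x^5 is 2048/729.

Final answer: 2048/729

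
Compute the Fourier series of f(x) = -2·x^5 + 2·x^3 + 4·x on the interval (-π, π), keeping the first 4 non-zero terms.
(-496 - 4·π^4 + 84·π^2)·sin(x) + (-12·π^2 + 14 + 2·π^4)·sin(2·x) + (-4·π^4/3 - 16/81 + 116·π^2/27)·sin(3·x) + (-9·π^2/4 - 37/32 + π^4)·sin(4·x)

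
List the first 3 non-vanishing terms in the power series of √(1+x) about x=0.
-x^2/8 + x/2 + 1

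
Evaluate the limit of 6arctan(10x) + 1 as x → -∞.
Evaluate the dominant behaviour as x → -∞; each term tends to a finite value or vanishes.
Limit = 1 - 3·π.

Final answer: 1 - 3·π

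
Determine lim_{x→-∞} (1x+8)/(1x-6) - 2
Evaluate the dominant behaviour as x → -∞; each term tends to a finite value or vanishes.
Limit = -1.

Final answer: -1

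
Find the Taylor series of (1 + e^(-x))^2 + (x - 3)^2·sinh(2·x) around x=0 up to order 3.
37·x^3/3 - 9·x^2 + 14·x + 4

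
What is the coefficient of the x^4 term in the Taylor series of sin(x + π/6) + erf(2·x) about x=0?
Expand to order 4: sin(x + π/6) + erf(2·x) = x^4/48 + x^3·(-16/(3·√(π)) - √(3)/12) - x^2/4 + x·(√(3)/2 + 4/√(π)) + 1/2 + O(x^5).
The coefficient of x^4 is 1/48.

Final answer: 1/48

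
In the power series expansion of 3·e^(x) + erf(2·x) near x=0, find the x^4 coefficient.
Expand to order 4: 3·e^(x) + erf(2·x) = x^4/8 + x^3·(1/2 - 16/(3·√(π))) + 3·x^2/2 + x·(4/√(π) + 3) + 3 + O(x^5).
The coefficient of x^4 is 1/8.

Final answer: 1/8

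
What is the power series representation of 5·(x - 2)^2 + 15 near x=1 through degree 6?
20 - 10·(x - 1) + 5·(x - 1)^2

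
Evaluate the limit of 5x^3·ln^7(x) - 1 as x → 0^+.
The product is a 0·∞ indeterminate form at x → 0⁺.
Rewrite the product as 5·ln^7(x) / x^(-3) and apply L'Hôpital, or use the standard hierarchy x^(-3) ≫ |ln x|^7 as x → 0⁺.
The indeterminate product → 0, so the limit = -1.

Final answer: -1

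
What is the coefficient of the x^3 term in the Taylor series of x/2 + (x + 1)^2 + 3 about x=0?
Expand to order 3: x/2 + (x + 1)^2 + 3 = x^2 + 5·x/2 + 4 + O(x^4).
The coefficient of x^3 is 0.

Final answer: 0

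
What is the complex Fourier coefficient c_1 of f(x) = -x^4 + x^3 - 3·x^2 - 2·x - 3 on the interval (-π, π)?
Compute the real Fourier coefficients first: a_1 = -36 + 8·π^2, b_1 = -16 + 2·π^2.
Then c_1 = (a_1 − i·b_1)/2 = -18 + 4·π^2 - i·π^2 + 8·i.

Final answer: -18 + 4·π^2 - i·π^2 + 8·i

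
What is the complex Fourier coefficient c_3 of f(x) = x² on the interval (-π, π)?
Compute the real Fourier coefficients first: a_3 = -4/9, b_3 = 0.
Then c_3 = (a_3 − i·b_3)/2 = -2/9.

Final answer: -2/9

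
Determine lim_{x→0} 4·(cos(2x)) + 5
Direct substitution at x = 0 gives 9.

Final answer: 9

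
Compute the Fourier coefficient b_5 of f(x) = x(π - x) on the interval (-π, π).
b_5 = (1/π) ∫_{-π}^{π} f(x)·sin(5x) dx.
Evaluate the integral (use parity and integration by parts as needed): b_5 = 2·π/5.

Final answer: 2·π/5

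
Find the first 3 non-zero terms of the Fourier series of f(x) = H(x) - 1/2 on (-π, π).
2·sin(x)/π + 2·sin(3·x)/(3·π) + 2·sin(5·x)/(5·π)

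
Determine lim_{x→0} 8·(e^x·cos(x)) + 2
Direct substitution at x = 0 gives 10.

Final answer: 10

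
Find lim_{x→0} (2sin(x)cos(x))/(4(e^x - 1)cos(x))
Both numerator and denominator → 0 as x → 0; this is a 0/0 indeterminate form.
Expand each to leading order near x = 0: numerator ~ 2·x, denominator ~ 4·x.
The limit of the ratio is 1/2.

Final answer: 1/2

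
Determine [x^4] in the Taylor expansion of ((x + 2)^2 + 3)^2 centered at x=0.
Expand to order 4: ((x + 2)^2 + 3)^2 = x^4 + 8·x^3 + 30·x^2 + 56·x + 49 + O(x^5).
The coefficient of x^4 is 1.

Final answer: 1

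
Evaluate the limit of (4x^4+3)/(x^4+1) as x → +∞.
This is an ∞/∞ indeterminate form as x → +∞.
Divide numerator and denominator by x^4 and let the lower-order terms vanish; the leading terms give 4/1 = 4.
Limit = 4.

Final answer: 4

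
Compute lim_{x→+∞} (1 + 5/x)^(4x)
As x → +∞: write (1 + 5/x)^(4x) = ((1 + 5/x)^x)^4 → (e^5)^4 = e^20.
Limit = e^(20).

Final answer: e^(20)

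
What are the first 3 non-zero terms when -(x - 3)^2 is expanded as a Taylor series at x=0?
-x^2 + 6·x - 9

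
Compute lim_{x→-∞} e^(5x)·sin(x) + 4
Evaluate the dominant behaviour as x → -∞; each term tends to a finite value or vanishes.
Limit = 4.

Final answer: 4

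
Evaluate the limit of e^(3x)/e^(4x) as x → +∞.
This is an ∞/∞ indeterminate form as x → +∞.
Rewrite e^(3x)/e^(4x) = e^((3−4)x) = e^(-x); the exponent coefficient is -1 < 0 so e^(-x) → 0.
Limit = 0.

Final answer: 0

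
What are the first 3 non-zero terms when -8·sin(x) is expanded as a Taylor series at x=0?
-x^5/15 + 4·x^3/3 - 8·x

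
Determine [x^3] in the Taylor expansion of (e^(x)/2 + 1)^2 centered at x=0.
Expand to order 3: (e^(x)/2 + 1)^2 = x^3/2 + x^2 + 3·x/2 + 9/4 + O(x^4).
The coefficient of x^3 is 1/2.

Final answer: 1/2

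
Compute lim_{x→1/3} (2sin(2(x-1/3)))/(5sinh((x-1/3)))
Both numerator and denominator → 0 as x → 1/3; this is a 0/0 indeterminate form.
Expand each to leading order near x = 1/3: numerator ~ 4·(x - 1/3), denominator ~ 5·(x - 1/3).
The limit of the ratio is 4/5.

Final answer: 4/5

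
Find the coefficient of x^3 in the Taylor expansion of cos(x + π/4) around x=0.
Expand to order 3: cos(x + π/4) = √(2)·x^3/12 - √(2)·x^2/4 - √(2)·x/2 + √(2)/2 + O(x^4).
The coefficient of x^3 is √(2)/12.

Final answer: √(2)/12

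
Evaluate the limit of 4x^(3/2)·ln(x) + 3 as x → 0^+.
The product is a 0·∞ indeterminate form at x → 0⁺.
Rewrite the product as 4·ln(x) / x^(-3/2) and apply L'Hôpital, or use the standard hierarchy x^(-3/2) ≫ |ln x| as x → 0⁺.
The indeterminate product → 0, so the limit = 3.

Final answer: 3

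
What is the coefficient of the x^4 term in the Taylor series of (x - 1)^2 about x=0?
Expand to order 4: (x - 1)^2 = x^2 - 2·x + 1 + O(x^5).
The coefficient of x^4 is 0.

Final answer: 0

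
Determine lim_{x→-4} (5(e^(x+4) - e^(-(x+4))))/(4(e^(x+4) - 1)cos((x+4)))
Both numerator and denominator → 0 as x → -4; this is a 0/0 indeterminate form.
Expand each to leading order near x = -4: numerator ~ 10·(x + 4), denominator ~ 4·(x + 4).
The limit of the ratio is 5/2.

Final answer: 5/2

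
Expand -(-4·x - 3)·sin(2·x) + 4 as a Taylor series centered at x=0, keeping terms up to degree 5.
4·x^5/5 - 16·x^4/3 - 4·x^3 + 8·x^2 + 6·x + 4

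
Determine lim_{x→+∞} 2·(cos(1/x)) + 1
Evaluate the dominant behaviour as x → +∞; each term tends to a finite value or vanishes.
Limit = 3.

Final answer: 3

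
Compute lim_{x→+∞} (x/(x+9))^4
As x → +∞: x/(x+9) = 1/(1 + 9/x) → 1, and the 4th power of a limit-1 base also → 1.
Limit = 1.

Final answer: 1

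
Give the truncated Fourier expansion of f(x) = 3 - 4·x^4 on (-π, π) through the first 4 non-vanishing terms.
(-192 + 32·π^2)·cos(x) + (12 - 8·π^2)·cos(2·x) + (-64/27 + 32·π^2/9)·cos(3·x) - 4·π^4/5 + 3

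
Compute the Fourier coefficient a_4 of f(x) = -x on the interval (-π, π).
a_4 = (1/π) ∫_{-π}^{π} f(x)·cos(4x) dx.
Evaluate the integral (use parity and integration by parts as needed): a_4 = 0.

Final answer: 0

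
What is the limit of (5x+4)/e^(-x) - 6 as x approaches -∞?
The quotient is an ∞/∞ indeterminate form as x → -∞.
Compare growth rates of the dominant terms (exponentials ≫ polynomials ≫ logarithms), or apply L'Hôpital's rule; the quotient → 0.
Adding the constant: 0 - 6 = -6. Limit = -6.

Final answer: -6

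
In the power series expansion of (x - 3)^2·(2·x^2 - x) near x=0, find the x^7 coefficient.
Expand to order 7: (x - 3)^2·(2·x^2 - x) = 2·x^4 - 13·x^3 + 24·x^2 - 9·x + O(x^8).
The coefficient of x^7 is 0.

Final answer: 0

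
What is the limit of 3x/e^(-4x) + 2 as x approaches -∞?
The quotient is an ∞/∞ indeterminate form as x → -∞.
Compare growth rates of the dominant terms (exponentials ≫ polynomials ≫ logarithms), or apply L'Hôpital's rule; the quotient → 0.
Adding the constant: 0 + 2 = 2. Limit = 2.

Final answer: 2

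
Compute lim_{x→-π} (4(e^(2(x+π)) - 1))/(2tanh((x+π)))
Both numerator and denominator → 0 as x → -π; this is a 0/0 indeterminate form.
Expand each to leading order near x = -π: numerator ~ 8·(x + π), denominator ~ 2·(x + π).
The limit of the ratio is 4.

Final answer: 4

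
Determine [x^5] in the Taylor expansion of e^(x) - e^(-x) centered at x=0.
Expand to order 5: e^(x) - e^(-x) = x^5/60 + x^3/3 + 2·x + O(x^6).
The coefficient of x^5 is 1/60.

Final answer: 1/60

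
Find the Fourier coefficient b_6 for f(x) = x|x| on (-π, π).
b_6 = (1/π) ∫_{-π}^{π} f(x)·sin(6x) dx.
Evaluate the integral (use parity and integration by parts as needed): b_6 = -π/3.

Final answer: -π/3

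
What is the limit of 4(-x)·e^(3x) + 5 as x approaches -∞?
The product is a 0·∞ indeterminate form at x → -∞.
Rewrite the product as 4(-x) / e^(-3x) (an ∞/∞ form) and apply L'Hôpital, or use the standard hierarchy e^(3|x|) ≫ |(-x)| as x → -∞.
The indeterminate product → 0, so the limit = 5.

Final answer: 5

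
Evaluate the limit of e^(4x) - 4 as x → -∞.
Evaluate the dominant behaviour as x → -∞; each term tends to a finite value or vanishes.
Limit = -4.

Final answer: -4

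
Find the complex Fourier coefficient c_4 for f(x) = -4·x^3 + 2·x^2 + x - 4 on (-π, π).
Compute the real Fourier coefficients first: a_4 = 1/2, b_4 = -5/4 + 2·π^2.
Then c_4 = (a_4 − i·b_4)/2 = 1/4 - i·π^2 + 5·i/8.

Final answer: 1/4 - i·π^2 + 5·i/8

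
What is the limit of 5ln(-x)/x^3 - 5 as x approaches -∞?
The quotient is an ∞/∞ indeterminate form as x → -∞.
Compare growth rates of the dominant terms (exponentials ≫ polynomials ≫ logarithms), or apply L'Hôpital's rule; the quotient → 0.
Adding the constant: 0 - 5 = -5. Limit = -5.

Final answer: -5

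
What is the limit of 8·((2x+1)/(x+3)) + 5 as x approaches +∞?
Evaluate the dominant behaviour as x → +∞; each term tends to a finite value or vanishes.
Limit = 21.

Final answer: 21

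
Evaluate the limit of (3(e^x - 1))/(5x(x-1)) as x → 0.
Both numerator and denominator → 0 as x → 0; this is a 0/0 indeterminate form.
Expand each to leading order near x = 0: numerator ~ 3·x, denominator ~ -5·x.
The limit of the ratio is -3/5.

Final answer: -3/5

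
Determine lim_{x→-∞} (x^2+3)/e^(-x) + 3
The quotient is an ∞/∞ indeterminate form as x → -∞.
Compare growth rates of the dominant terms (exponentials ≫ polynomials ≫ logarithms), or apply L'Hôpital's rule; the quotient → 0.
Adding the constant: 0 + 3 = 3. Limit = 3.

Final answer: 3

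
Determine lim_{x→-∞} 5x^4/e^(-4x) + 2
The quotient is an ∞/∞ indeterminate form as x → -∞.
Compare growth rates of the dominant terms (exponentials ≫ polynomials ≫ logarithms), or apply L'Hôpital's rule; the quotient → 0.
Adding the constant: 0 + 2 = 2. Limit = 2.

Final answer: 2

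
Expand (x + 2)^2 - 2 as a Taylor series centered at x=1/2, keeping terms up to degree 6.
17/4 + 5·(x - 1/2) + (x - 1/2)^2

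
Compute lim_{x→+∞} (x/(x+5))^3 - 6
As x → +∞: x/(x+5) = 1/(1 + 5/x) → 1, and the 3rd power of a limit-1 base also → 1; with the additive constant, 1 - 6 = -5.
Limit = -5.

Final answer: -5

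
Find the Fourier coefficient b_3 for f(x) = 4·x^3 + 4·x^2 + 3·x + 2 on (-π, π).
b_3 = (1/π) ∫_{-π}^{π} f(x)·sin(3x) dx.
Evaluate the integral (use parity and integration by parts as needed): b_3 = 2/9 + 8·π^2/3.

Final answer: 2/9 + 8·π^2/3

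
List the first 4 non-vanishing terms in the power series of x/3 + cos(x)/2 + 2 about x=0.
x^4/48 - x^2/4 + x/3 + 5/2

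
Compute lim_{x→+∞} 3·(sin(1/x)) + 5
Evaluate the dominant behaviour as x → +∞; each term tends to a finite value or vanishes.
Limit = 5.

Final answer: 5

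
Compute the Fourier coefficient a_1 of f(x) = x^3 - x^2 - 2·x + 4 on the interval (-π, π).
a_1 = (1/π) ∫_{-π}^{π} f(x)·cos(1x) dx.
Evaluate the integral (use parity and integration by parts as needed): a_1 = 4.

Final answer: 4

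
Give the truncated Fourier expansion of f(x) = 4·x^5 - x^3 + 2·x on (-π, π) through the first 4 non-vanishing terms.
(-162·π^2 + 8·π^4 + 976)·sin(x) + (-4·π^4 - 67/2 + 21·π^2)·sin(2·x) + (-178·π^2/27 + 464/81 + 8·π^4/3)·sin(3·x) + (-2·π^4 - 17/8 + 3·π^2)·sin(4·x)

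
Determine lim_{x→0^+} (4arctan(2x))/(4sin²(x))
Both numerator and denominator → 0 as x → 0^+; this is a 0/0 indeterminate form.
Expand each to leading order near x = 0: numerator ~ 8·x, denominator ~ 4·x^2.
The limit of the ratio is ∞.

Final answer: ∞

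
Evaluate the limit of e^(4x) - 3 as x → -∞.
Evaluate the dominant behaviour as x → -∞; each term tends to a finite value or vanishes.
Limit = -3.

Final answer: -3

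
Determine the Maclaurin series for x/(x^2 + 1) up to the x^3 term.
-x^3 + x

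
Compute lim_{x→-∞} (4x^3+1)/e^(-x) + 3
The quotient is an ∞/∞ indeterminate form as x → -∞.
Compare growth rates of the dominant terms (exponentials ≫ polynomials ≫ logarithms), or apply L'Hôpital's rule; the quotient → 0.
Adding the constant: 0 + 3 = 3. Limit = 3.

Final answer: 3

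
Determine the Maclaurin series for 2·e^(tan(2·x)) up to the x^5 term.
296·x^5/15 + 12·x^4 + 8·x^3 + 4·x^2 + 4·x + 2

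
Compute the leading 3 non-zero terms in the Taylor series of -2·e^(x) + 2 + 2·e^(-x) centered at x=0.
-2·x^3/3 - 4·x + 2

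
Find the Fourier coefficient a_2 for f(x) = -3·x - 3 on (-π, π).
a_2 = (1/π) ∫_{-π}^{π} f(x)·cos(2x) dx.
Evaluate the integral (use parity and integration by parts as needed): a_2 = 0.

Final answer: 0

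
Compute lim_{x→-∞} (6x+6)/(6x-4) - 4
Evaluate the dominant behaviour as x → -∞; each term tends to a finite value or vanishes.
Limit = -3.

Final answer: -3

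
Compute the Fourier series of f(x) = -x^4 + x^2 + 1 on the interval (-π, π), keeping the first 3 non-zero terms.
(-52 + 8·π^2)·cos(x) + (4 - 2·π^2)·cos(2·x) - π^4/5 + 1 + π^2/3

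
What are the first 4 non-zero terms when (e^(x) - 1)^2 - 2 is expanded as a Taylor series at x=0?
7·x^4/12 + x^3 + x^2 - 2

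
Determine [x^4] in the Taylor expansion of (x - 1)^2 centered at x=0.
Expand to order 4: (x - 1)^2 = x^2 - 2·x + 1 + O(x^5).
The coefficient of x^4 is 0.

Final answer: 0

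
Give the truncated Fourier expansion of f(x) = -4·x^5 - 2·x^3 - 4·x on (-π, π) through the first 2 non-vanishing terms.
(-944 - 8·π^4 + 156·π^2)·sin(x) + (-18·π^2 + 31 + 4·π^4)·sin(2·x)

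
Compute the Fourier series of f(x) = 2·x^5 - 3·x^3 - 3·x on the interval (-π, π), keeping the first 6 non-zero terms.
(-86·π^2 + 4·π^4 + 510)·sin(x) + (-2·π^4 - 33/2 + 13·π^2)·sin(2·x) + (-134·π^2/27 + 106/81 + 4·π^4/3)·sin(3·x) + (-π^4 + 15/32 + 11·π^2/4)·sin(4·x) + (-46·π^2/25 - 474/625 + 4·π^4/5)·sin(5·x) + (-2·π^4/3 + 125/162 + 37·π^2/27)·sin(6·x)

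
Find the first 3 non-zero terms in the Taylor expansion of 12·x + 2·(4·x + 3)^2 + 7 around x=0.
32·x^2 + 60·x + 25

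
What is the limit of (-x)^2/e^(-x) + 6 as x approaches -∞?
The quotient is an ∞/∞ indeterminate form as x → -∞.
Compare growth rates of the dominant terms (exponentials ≫ polynomials ≫ logarithms), or apply L'Hôpital's rule; the quotient → 0.
Adding the constant: 0 + 6 = 6. Limit = 6.

Final answer: 6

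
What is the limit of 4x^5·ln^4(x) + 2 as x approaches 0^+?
The product is a 0·∞ indeterminate form at x → 0⁺.
Rewrite the product as 4·ln^4(x) / x^(-5) and apply L'Hôpital, or use the standard hierarchy x^(-5) ≫ |ln x|^4 as x → 0⁺.
The indeterminate product → 0, so the limit = 2.

Final answer: 2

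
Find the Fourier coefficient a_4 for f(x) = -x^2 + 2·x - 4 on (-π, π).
a_4 = (1/π) ∫_{-π}^{π} f(x)·cos(4x) dx.
Evaluate the integral (use parity and integration by parts as needed): a_4 = -1/4.

Final answer: -1/4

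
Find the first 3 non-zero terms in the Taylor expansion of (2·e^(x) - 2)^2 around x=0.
7·x^4/3 + 4·x^3 + 4·x^2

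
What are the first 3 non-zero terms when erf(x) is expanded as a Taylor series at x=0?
x^5/(5·√(π)) - 2·x^3/(3·√(π)) + 2·x/√(π)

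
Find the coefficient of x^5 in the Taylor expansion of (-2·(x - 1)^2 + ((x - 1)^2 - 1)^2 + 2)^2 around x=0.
Expand to order 5: (-2·(x - 1)^2 + ((x - 1)^2 - 1)^2 + 2)^2 = -8·x^5 - 28·x^4 + 16·x^3 + 16·x^2 + O(x^6).
The coefficient of x^5 is -8.

Final answer: -8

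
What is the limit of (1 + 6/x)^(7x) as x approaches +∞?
As x → +∞: write (1 + 6/x)^(7x) = ((1 + 6/x)^x)^7 → (e^6)^7 = e^42.
Limit = e^(42).

Final answer: e^(42)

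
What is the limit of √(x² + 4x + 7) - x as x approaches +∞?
As x → +∞: multiply by the conjugate to get (4x+7)/(√(x²+4x+7)+x); the denominator ~ 2x, so the limit is 4/2 = 2.
Limit = 2.

Final answer: 2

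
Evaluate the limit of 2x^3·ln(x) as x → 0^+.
This is a 0·∞ indeterminate form at x → 0⁺.
Rewrite the product as 2·ln(x) / x^(-3) and apply L'Hôpital, or use the standard hierarchy x^(-3) ≫ |ln x| as x → 0⁺.
The indeterminate product → 0, so the limit = 0.

Final answer: 0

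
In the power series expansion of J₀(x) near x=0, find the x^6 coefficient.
Expand to order 6: J₀(x) = -x^6/2304 + x^4/64 - x^2/4 + 1 + O(x^7).
The coefficient of x^6 is -1/2304.

Final answer: -1/2304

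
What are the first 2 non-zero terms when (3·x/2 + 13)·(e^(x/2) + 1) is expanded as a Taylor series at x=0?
19·x/2 + 26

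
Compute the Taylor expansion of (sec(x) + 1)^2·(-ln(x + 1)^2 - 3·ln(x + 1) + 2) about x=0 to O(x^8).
-5·x^7/56 + 31·x^6/120 - 139·x^5/60 + 5·x^4/2 - 6·x^3 + 6·x^2 - 12·x + 8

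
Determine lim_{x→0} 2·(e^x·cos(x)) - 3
Direct substitution at x = 0 gives -1.

Final answer: -1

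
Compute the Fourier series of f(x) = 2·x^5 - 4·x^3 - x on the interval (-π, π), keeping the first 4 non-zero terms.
(-88·π^2 + 4·π^4 + 526)·sin(x) + (-2·π^4 - 20 + 14·π^2)·sin(2·x) + (-152·π^2/27 + 250/81 + 4·π^4/3)·sin(3·x) + (-π^4 - 23/32 + 13·π^2/4)·sin(4·x)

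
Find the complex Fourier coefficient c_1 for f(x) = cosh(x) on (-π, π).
Compute the real Fourier coefficients first: a_1 = -sinh(π)/π, b_1 = 0.
Then c_1 = (a_1 − i·b_1)/2 = -sinh(π)/(2·π).

Final answer: -sinh(π)/(2·π)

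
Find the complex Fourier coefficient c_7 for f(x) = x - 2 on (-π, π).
Compute the real Fourier coefficients first: a_7 = 0, b_7 = 2/7.
Then c_7 = (a_7 − i·b_7)/2 = -i/7.

Final answer: -i/7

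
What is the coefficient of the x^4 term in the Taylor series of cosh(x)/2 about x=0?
Expand to order 4: cosh(x)/2 = x^4/48 + x^2/4 + 1/2 + O(x^5).
The coefficient of x^4 is 1/48.

Final answer: 1/48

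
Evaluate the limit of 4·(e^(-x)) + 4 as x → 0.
Direct substitution at x = 0 gives 8.

Final answer: 8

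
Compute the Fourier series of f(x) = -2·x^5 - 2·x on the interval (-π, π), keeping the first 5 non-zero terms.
(-484 - 4·π^4 + 80·π^2)·sin(x) + (-10·π^2 + 17 + 2·π^4)·sin(2·x) + (-4·π^4/3 - 268/81 + 80·π^2/27)·sin(3·x) + (-5·π^2/4 + 47/32 + π^4)·sin(4·x) + (-4·π^4/5 - 596/625 + 16·π^2/25)·sin(5·x)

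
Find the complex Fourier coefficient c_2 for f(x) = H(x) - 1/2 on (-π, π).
Compute the real Fourier coefficients first: a_2 = 0, b_2 = 0.
Then c_2 = (a_2 − i·b_2)/2 = 0.

Final answer: 0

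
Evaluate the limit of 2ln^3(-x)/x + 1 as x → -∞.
The quotient is an ∞/∞ indeterminate form as x → -∞.
Compare growth rates of the dominant terms (exponentials ≫ polynomials ≫ logarithms), or apply L'Hôpital's rule; the quotient → 0.
Adding the constant: 0 + 1 = 1. Limit = 1.

Final answer: 1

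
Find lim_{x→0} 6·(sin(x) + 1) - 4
Direct substitution at x = 0 gives 2.

Final answer: 2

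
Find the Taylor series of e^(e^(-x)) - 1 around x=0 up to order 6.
203·e·x^6/720 - 13·e·x^5/30 + 5·e·x^4/8 - 5·e·x^3/6 + e·x^2 - e·x - 1 + e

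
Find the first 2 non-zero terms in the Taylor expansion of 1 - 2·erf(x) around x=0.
-4·x/√(π) + 1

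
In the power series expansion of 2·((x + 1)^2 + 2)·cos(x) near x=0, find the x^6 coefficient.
Expand to order 6: 2·((x + 1)^2 + 2)·cos(x) = 3·x^6/40 + x^5/6 - 3·x^4/4 - 2·x^3 - x^2 + 4·x + 6 + O(x^7).
The coefficient of x^6 is 3/40.

Final answer: 3/40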